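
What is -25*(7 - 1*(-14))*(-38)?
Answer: 19950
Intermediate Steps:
-25*(7 - 1*(-14))*(-38) = -25*(7 + 14)*(-38) = -25*21*(-38) = -525*(-38) = 19950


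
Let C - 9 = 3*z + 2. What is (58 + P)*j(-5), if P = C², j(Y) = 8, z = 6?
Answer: 7192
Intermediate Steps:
C = 29 (C = 9 + (3*6 + 2) = 9 + (18 + 2) = 9 + 20 = 29)
P = 841 (P = 29² = 841)
(58 + P)*j(-5) = (58 + 841)*8 = 899*8 = 7192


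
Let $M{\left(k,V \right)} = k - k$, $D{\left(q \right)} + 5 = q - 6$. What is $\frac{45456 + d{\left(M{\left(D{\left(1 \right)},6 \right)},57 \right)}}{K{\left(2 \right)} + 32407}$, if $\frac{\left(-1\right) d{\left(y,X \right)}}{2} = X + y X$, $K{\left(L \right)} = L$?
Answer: $\frac{5038}{3601} \approx 1.3991$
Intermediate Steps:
$D{\left(q \right)} = -11 + q$ ($D{\left(q \right)} = -5 + \left(q - 6\right) = -5 + \left(-6 + q\right) = -11 + q$)
$M{\left(k,V \right)} = 0$
$d{\left(y,X \right)} = - 2 X - 2 X y$ ($d{\left(y,X \right)} = - 2 \left(X + y X\right) = - 2 \left(X + X y\right) = - 2 X - 2 X y$)
$\frac{45456 + d{\left(M{\left(D{\left(1 \right)},6 \right)},57 \right)}}{K{\left(2 \right)} + 32407} = \frac{45456 - 114 \left(1 + 0\right)}{2 + 32407} = \frac{45456 - 114 \cdot 1}{32409} = \left(45456 - 114\right) \frac{1}{32409} = 45342 \cdot \frac{1}{32409} = \frac{5038}{3601}$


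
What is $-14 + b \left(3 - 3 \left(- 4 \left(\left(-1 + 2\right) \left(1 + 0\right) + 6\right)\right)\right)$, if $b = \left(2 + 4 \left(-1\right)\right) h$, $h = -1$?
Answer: $160$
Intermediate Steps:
$b = 2$ ($b = \left(2 + 4 \left(-1\right)\right) \left(-1\right) = \left(2 - 4\right) \left(-1\right) = \left(-2\right) \left(-1\right) = 2$)
$-14 + b \left(3 - 3 \left(- 4 \left(\left(-1 + 2\right) \left(1 + 0\right) + 6\right)\right)\right) = -14 + 2 \left(3 - 3 \left(- 4 \left(\left(-1 + 2\right) \left(1 + 0\right) + 6\right)\right)\right) = -14 + 2 \left(3 - 3 \left(- 4 \left(1 \cdot 1 + 6\right)\right)\right) = -14 + 2 \left(3 - 3 \left(- 4 \left(1 + 6\right)\right)\right) = -14 + 2 \left(3 - 3 \left(\left(-4\right) 7\right)\right) = -14 + 2 \left(3 - -84\right) = -14 + 2 \left(3 + 84\right) = -14 + 2 \cdot 87 = -14 + 174 = 160$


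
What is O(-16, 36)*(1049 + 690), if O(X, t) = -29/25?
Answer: -50431/25 ≈ -2017.2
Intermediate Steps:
O(X, t) = -29/25 (O(X, t) = -29*1/25 = -29/25)
O(-16, 36)*(1049 + 690) = -29*(1049 + 690)/25 = -29/25*1739 = -50431/25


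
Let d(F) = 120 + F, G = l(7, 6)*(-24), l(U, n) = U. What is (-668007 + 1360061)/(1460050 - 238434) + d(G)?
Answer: -2633887/55528 ≈ -47.433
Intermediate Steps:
G = -168 (G = 7*(-24) = -168)
(-668007 + 1360061)/(1460050 - 238434) + d(G) = (-668007 + 1360061)/(1460050 - 238434) + (120 - 168) = 692054/1221616 - 48 = 692054*(1/1221616) - 48 = 31457/55528 - 48 = -2633887/55528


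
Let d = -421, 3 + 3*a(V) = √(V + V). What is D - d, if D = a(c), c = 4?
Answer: 420 + 2*√2/3 ≈ 420.94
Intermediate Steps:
a(V) = -1 + √2*√V/3 (a(V) = -1 + √(V + V)/3 = -1 + √(2*V)/3 = -1 + (√2*√V)/3 = -1 + √2*√V/3)
D = -1 + 2*√2/3 (D = -1 + √2*√4/3 = -1 + (⅓)*√2*2 = -1 + 2*√2/3 ≈ -0.057191)
D - d = (-1 + 2*√2/3) - 1*(-421) = (-1 + 2*√2/3) + 421 = 420 + 2*√2/3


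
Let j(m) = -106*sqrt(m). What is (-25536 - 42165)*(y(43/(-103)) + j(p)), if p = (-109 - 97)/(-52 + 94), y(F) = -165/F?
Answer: -1150578495/43 + 2392102*I*sqrt(2163)/7 ≈ -2.6758e+7 + 1.5893e+7*I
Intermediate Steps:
p = -103/21 (p = -206/42 = -206*1/42 = -103/21 ≈ -4.9048)
(-25536 - 42165)*(y(43/(-103)) + j(p)) = (-25536 - 42165)*(-165/(43/(-103)) - 106*I*sqrt(2163)/21) = -67701*(-165/(43*(-1/103)) - 106*I*sqrt(2163)/21) = -67701*(-165/(-43/103) - 106*I*sqrt(2163)/21) = -67701*(-165*(-103/43) - 106*I*sqrt(2163)/21) = -67701*(16995/43 - 106*I*sqrt(2163)/21) = -1150578495/43 + 2392102*I*sqrt(2163)/7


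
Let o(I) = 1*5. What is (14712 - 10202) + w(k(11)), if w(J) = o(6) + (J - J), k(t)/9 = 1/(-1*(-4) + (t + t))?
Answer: 4515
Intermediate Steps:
o(I) = 5
k(t) = 9/(4 + 2*t) (k(t) = 9/(-1*(-4) + (t + t)) = 9/(4 + 2*t))
w(J) = 5 (w(J) = 5 + (J - J) = 5 + 0 = 5)
(14712 - 10202) + w(k(11)) = (14712 - 10202) + 5 = 4510 + 5 = 4515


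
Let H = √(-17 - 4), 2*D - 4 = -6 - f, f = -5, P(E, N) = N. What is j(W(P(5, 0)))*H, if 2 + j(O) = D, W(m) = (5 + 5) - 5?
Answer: -I*√21/2 ≈ -2.2913*I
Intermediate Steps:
W(m) = 5 (W(m) = 10 - 5 = 5)
D = 3/2 (D = 2 + (-6 - 1*(-5))/2 = 2 + (-6 + 5)/2 = 2 + (½)*(-1) = 2 - ½ = 3/2 ≈ 1.5000)
j(O) = -½ (j(O) = -2 + 3/2 = -½)
H = I*√21 (H = √(-21) = I*√21 ≈ 4.5826*I)
j(W(P(5, 0)))*H = -I*√21/2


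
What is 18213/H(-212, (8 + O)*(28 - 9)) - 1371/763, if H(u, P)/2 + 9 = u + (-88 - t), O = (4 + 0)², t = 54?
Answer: -4963955/184646 ≈ -26.884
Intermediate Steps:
O = 16 (O = 4² = 16)
H(u, P) = -302 + 2*u (H(u, P) = -18 + 2*(u + (-88 - 1*54)) = -18 + 2*(u + (-88 - 54)) = -18 + 2*(u - 142) = -18 + 2*(-142 + u) = -18 + (-284 + 2*u) = -302 + 2*u)
18213/H(-212, (8 + O)*(28 - 9)) - 1371/763 = 18213/(-302 + 2*(-212)) - 1371/763 = 18213/(-302 - 424) - 1371*1/763 = 18213/(-726) - 1371/763 = 18213*(-1/726) - 1371/763 = -6071/242 - 1371/763 = -4963955/184646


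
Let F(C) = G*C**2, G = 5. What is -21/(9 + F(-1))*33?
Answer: -99/2 ≈ -49.500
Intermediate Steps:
F(C) = 5*C**2
-21/(9 + F(-1))*33 = -21/(9 + 5*(-1)**2)*33 = -21/(9 + 5*1)*33 = -21/(9 + 5)*33 = -21/14*33 = -21*1/14*33 = -3/2*33 = -99/2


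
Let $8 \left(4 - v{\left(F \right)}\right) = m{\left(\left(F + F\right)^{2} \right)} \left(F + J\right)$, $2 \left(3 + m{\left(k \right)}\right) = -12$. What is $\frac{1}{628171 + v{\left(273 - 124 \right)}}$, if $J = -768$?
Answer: $\frac{8}{5019829} \approx 1.5937 \cdot 10^{-6}$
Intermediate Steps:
$m{\left(k \right)} = -9$ ($m{\left(k \right)} = -3 + \frac{1}{2} \left(-12\right) = -3 - 6 = -9$)
$v{\left(F \right)} = -860 + \frac{9 F}{8}$ ($v{\left(F \right)} = 4 - \frac{\left(-9\right) \left(F - 768\right)}{8} = 4 - \frac{\left(-9\right) \left(-768 + F\right)}{8} = 4 - \frac{6912 - 9 F}{8} = 4 + \left(-864 + \frac{9 F}{8}\right) = -860 + \frac{9 F}{8}$)
$\frac{1}{628171 + v{\left(273 - 124 \right)}} = \frac{1}{628171 - \left(860 - \frac{9 \left(273 - 124\right)}{8}\right)} = \frac{1}{628171 + \left(-860 + \frac{9}{8} \cdot 149\right)} = \frac{1}{628171 + \left(-860 + \frac{1341}{8}\right)} = \frac{1}{628171 - \frac{5539}{8}} = \frac{1}{\frac{5019829}{8}} = \frac{8}{5019829}$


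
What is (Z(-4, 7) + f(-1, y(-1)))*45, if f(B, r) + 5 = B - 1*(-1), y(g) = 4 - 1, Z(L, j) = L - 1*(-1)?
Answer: -360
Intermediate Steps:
Z(L, j) = 1 + L (Z(L, j) = L + 1 = 1 + L)
y(g) = 3
f(B, r) = -4 + B (f(B, r) = -5 + (B - 1*(-1)) = -5 + (B + 1) = -5 + (1 + B) = -4 + B)
(Z(-4, 7) + f(-1, y(-1)))*45 = ((1 - 4) + (-4 - 1))*45 = (-3 - 5)*45 = -8*45 = -360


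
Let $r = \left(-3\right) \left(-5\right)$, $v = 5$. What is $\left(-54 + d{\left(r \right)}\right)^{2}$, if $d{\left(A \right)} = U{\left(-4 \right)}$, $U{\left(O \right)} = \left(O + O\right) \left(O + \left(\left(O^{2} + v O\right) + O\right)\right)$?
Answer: $1764$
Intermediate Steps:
$r = 15$
$U{\left(O \right)} = 2 O \left(O^{2} + 7 O\right)$ ($U{\left(O \right)} = \left(O + O\right) \left(O + \left(\left(O^{2} + 5 O\right) + O\right)\right) = 2 O \left(O + \left(O^{2} + 6 O\right)\right) = 2 O \left(O^{2} + 7 O\right)$)
$d{\left(A \right)} = 96$ ($d{\left(A \right)} = 2 \left(-4\right)^{2} \left(7 - 4\right) = 2 \cdot 16 \cdot 3 = 96$)
$\left(-54 + d{\left(r \right)}\right)^{2} = \left(-54 + 96\right)^{2} = 42^{2} = 1764$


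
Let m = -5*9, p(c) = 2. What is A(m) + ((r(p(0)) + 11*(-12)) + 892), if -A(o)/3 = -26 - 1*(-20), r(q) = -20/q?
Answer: 768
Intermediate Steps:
r(q) = -20/q
m = -45
A(o) = 18 (A(o) = -3*(-26 - 1*(-20)) = -3*(-26 + 20) = -3*(-6) = 18)
A(m) + ((r(p(0)) + 11*(-12)) + 892) = 18 + ((-20/2 + 11*(-12)) + 892) = 18 + ((-20*½ - 132) + 892) = 18 + ((-10 - 132) + 892) = 18 + (-142 + 892) = 18 + 750 = 768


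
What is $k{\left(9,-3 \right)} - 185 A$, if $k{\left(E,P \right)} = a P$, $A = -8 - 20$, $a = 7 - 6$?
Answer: $5177$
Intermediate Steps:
$a = 1$
$A = -28$ ($A = -8 - 20 = -28$)
$k{\left(E,P \right)} = P$ ($k{\left(E,P \right)} = 1 P = P$)
$k{\left(9,-3 \right)} - 185 A = -3 - -5180 = -3 + 5180 = 5177$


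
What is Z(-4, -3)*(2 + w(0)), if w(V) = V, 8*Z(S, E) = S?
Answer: -1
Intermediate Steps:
Z(S, E) = S/8
Z(-4, -3)*(2 + w(0)) = ((⅛)*(-4))*(2 + 0) = -½*2 = -1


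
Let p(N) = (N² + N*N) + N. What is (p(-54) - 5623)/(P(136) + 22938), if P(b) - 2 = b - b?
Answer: 1/148 ≈ 0.0067568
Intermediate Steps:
P(b) = 2 (P(b) = 2 + (b - b) = 2 + 0 = 2)
p(N) = N + 2*N² (p(N) = (N² + N²) + N = 2*N² + N = N + 2*N²)
(p(-54) - 5623)/(P(136) + 22938) = (-54*(1 + 2*(-54)) - 5623)/(2 + 22938) = (-54*(1 - 108) - 5623)/22940 = (-54*(-107) - 5623)*(1/22940) = (5778 - 5623)*(1/22940) = 155*(1/22940) = 1/148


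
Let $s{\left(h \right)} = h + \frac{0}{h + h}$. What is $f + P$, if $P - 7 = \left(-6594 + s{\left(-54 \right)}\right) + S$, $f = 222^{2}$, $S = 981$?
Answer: $43624$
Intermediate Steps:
$s{\left(h \right)} = h$ ($s{\left(h \right)} = h + \frac{0}{2 h} = h + 0 \frac{1}{2 h} = h + 0 = h$)
$f = 49284$
$P = -5660$ ($P = 7 + \left(\left(-6594 - 54\right) + 981\right) = 7 + \left(-6648 + 981\right) = 7 - 5667 = -5660$)
$f + P = 49284 - 5660 = 43624$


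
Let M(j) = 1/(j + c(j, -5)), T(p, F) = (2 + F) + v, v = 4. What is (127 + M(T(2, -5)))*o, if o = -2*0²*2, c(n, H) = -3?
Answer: 0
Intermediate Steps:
T(p, F) = 6 + F (T(p, F) = (2 + F) + 4 = 6 + F)
M(j) = 1/(-3 + j) (M(j) = 1/(j - 3) = 1/(-3 + j))
o = 0 (o = -2*0*2 = 0*2 = 0)
(127 + M(T(2, -5)))*o = (127 + 1/(-3 + (6 - 5)))*0 = (127 + 1/(-3 + 1))*0 = (127 + 1/(-2))*0 = (127 - ½)*0 = (253/2)*0 = 0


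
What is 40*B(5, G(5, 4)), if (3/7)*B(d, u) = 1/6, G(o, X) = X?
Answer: 140/9 ≈ 15.556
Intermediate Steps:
B(d, u) = 7/18 (B(d, u) = (7/3)/6 = (7/3)*(⅙) = 7/18)
40*B(5, G(5, 4)) = 40*(7/18) = 140/9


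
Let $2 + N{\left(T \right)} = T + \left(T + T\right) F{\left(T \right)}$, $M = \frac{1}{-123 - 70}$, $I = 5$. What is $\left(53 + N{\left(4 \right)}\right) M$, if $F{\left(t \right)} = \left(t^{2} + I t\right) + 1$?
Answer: $- \frac{351}{193} \approx -1.8187$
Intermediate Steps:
$F{\left(t \right)} = 1 + t^{2} + 5 t$ ($F{\left(t \right)} = \left(t^{2} + 5 t\right) + 1 = 1 + t^{2} + 5 t$)
$M = - \frac{1}{193}$ ($M = \frac{1}{-193} = - \frac{1}{193} \approx -0.0051813$)
$N{\left(T \right)} = -2 + T + 2 T \left(1 + T^{2} + 5 T\right)$ ($N{\left(T \right)} = -2 + \left(T + \left(T + T\right) \left(1 + T^{2} + 5 T\right)\right) = -2 + \left(T + 2 T \left(1 + T^{2} + 5 T\right)\right) = -2 + T + 2 T \left(1 + T^{2} + 5 T\right)$)
$\left(53 + N{\left(4 \right)}\right) M = \left(53 + \left(-2 + 4 + 2 \cdot 4 \left(1 + 4^{2} + 5 \cdot 4\right)\right)\right) \left(- \frac{1}{193}\right) = \left(53 + \left(-2 + 4 + 2 \cdot 4 \left(1 + 16 + 20\right)\right)\right) \left(- \frac{1}{193}\right) = \left(53 + \left(-2 + 4 + 2 \cdot 4 \cdot 37\right)\right) \left(- \frac{1}{193}\right) = \left(53 + \left(-2 + 4 + 296\right)\right) \left(- \frac{1}{193}\right) = \left(53 + 298\right) \left(- \frac{1}{193}\right) = 351 \left(- \frac{1}{193}\right) = - \frac{351}{193}$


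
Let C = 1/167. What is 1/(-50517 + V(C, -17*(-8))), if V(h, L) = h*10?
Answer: -167/8436329 ≈ -1.9795e-5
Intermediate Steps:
C = 1/167 ≈ 0.0059880
V(h, L) = 10*h
1/(-50517 + V(C, -17*(-8))) = 1/(-50517 + 10*(1/167)) = 1/(-50517 + 10/167) = 1/(-8436329/167) = -167/8436329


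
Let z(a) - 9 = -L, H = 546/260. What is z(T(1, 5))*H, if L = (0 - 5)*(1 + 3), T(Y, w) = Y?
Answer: 609/10 ≈ 60.900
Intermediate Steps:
H = 21/10 (H = 546*(1/260) = 21/10 ≈ 2.1000)
L = -20 (L = -5*4 = -20)
z(a) = 29 (z(a) = 9 - 1*(-20) = 9 + 20 = 29)
z(T(1, 5))*H = 29*(21/10) = 609/10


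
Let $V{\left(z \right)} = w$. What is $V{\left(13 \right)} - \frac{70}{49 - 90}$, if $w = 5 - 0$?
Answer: $\frac{275}{41} \approx 6.7073$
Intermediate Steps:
$w = 5$ ($w = 5 + 0 = 5$)
$V{\left(z \right)} = 5$
$V{\left(13 \right)} - \frac{70}{49 - 90} = 5 - \frac{70}{49 - 90} = 5 - \frac{70}{-41} = 5 - - \frac{70}{41} = 5 + \frac{70}{41} = \frac{275}{41}$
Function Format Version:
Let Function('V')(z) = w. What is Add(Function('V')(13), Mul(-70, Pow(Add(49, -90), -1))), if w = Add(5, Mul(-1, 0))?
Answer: Rational(275, 41) ≈ 6.7073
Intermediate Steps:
w = 5 (w = Add(5, 0) = 5)
Function('V')(z) = 5
Add(Function('V')(13), Mul(-70, Pow(Add(49, -90), -1))) = Add(5, Mul(-70, Pow(Add(49, -90), -1))) = Add(5, Mul(-70, Pow(-41, -1))) = Add(5, Mul(-70, Rational(-1, 41))) = Add(5, Rational(70, 41)) = Rational(275, 41)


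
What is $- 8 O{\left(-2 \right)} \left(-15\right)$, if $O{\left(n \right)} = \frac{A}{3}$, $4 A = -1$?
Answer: $-10$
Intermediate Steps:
$A = - \frac{1}{4}$ ($A = \frac{1}{4} \left(-1\right) = - \frac{1}{4} \approx -0.25$)
$O{\left(n \right)} = - \frac{1}{12}$ ($O{\left(n \right)} = - \frac{1}{4 \cdot 3} = \left(- \frac{1}{4}\right) \frac{1}{3} = - \frac{1}{12}$)
$- 8 O{\left(-2 \right)} \left(-15\right) = \left(-8\right) \left(- \frac{1}{12}\right) \left(-15\right) = \frac{2}{3} \left(-15\right) = -10$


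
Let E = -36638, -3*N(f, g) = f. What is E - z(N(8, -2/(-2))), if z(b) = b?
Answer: -109906/3 ≈ -36635.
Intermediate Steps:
N(f, g) = -f/3
E - z(N(8, -2/(-2))) = -36638 - (-1)*8/3 = -36638 - 1*(-8/3) = -36638 + 8/3 = -109906/3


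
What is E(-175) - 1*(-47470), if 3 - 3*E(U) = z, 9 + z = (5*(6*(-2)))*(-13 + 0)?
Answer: 47214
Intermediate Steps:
z = 771 (z = -9 + (5*(6*(-2)))*(-13 + 0) = -9 + (5*(-12))*(-13) = -9 - 60*(-13) = -9 + 780 = 771)
E(U) = -256 (E(U) = 1 - ⅓*771 = 1 - 257 = -256)
E(-175) - 1*(-47470) = -256 - 1*(-47470) = -256 + 47470 = 47214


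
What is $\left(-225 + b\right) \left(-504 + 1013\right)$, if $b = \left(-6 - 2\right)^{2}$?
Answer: $-81949$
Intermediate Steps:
$b = 64$ ($b = \left(-8\right)^{2} = 64$)
$\left(-225 + b\right) \left(-504 + 1013\right) = \left(-225 + 64\right) \left(-504 + 1013\right) = \left(-161\right) 509 = -81949$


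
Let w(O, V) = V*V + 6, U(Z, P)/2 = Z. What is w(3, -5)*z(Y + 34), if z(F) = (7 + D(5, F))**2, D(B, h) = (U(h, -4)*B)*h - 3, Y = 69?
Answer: 348934041916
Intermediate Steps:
U(Z, P) = 2*Z
D(B, h) = -3 + 2*B*h**2 (D(B, h) = ((2*h)*B)*h - 3 = (2*B*h)*h - 3 = 2*B*h**2 - 3 = -3 + 2*B*h**2)
z(F) = (4 + 10*F**2)**2 (z(F) = (7 + (-3 + 2*5*F**2))**2 = (7 + (-3 + 10*F**2))**2 = (4 + 10*F**2)**2)
w(O, V) = 6 + V**2 (w(O, V) = V**2 + 6 = 6 + V**2)
w(3, -5)*z(Y + 34) = (6 + (-5)**2)*(4*(2 + 5*(69 + 34)**2)**2) = (6 + 25)*(4*(2 + 5*103**2)**2) = 31*(4*(2 + 5*10609)**2) = 31*(4*(2 + 53045)**2) = 31*(4*53047**2) = 31*(4*2813984209) = 31*11255936836 = 348934041916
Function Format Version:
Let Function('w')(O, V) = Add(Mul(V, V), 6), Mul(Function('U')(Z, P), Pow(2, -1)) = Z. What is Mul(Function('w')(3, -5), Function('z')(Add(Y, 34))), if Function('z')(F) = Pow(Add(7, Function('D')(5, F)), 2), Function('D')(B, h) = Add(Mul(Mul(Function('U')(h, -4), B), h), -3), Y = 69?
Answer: 348934041916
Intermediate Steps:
Function('U')(Z, P) = Mul(2, Z)
Function('D')(B, h) = Add(-3, Mul(2, B, Pow(h, 2))) (Function('D')(B, h) = Add(Mul(Mul(Mul(2, h), B), h), -3) = Add(Mul(Mul(2, B, h), h), -3) = Add(Mul(2, B, Pow(h, 2)), -3) = Add(-3, Mul(2, B, Pow(h, 2))))
Function('z')(F) = Pow(Add(4, Mul(10, Pow(F, 2))), 2) (Function('z')(F) = Pow(Add(7, Add(-3, Mul(2, 5, Pow(F, 2)))), 2) = Pow(Add(7, Add(-3, Mul(10, Pow(F, 2)))), 2) = Pow(Add(4, Mul(10, Pow(F, 2))), 2))
Function('w')(O, V) = Add(6, Pow(V, 2)) (Function('w')(O, V) = Add(Pow(V, 2), 6) = Add(6, Pow(V, 2)))
Mul(Function('w')(3, -5), Function('z')(Add(Y, 34))) = Mul(Add(6, Pow(-5, 2)), Mul(4, Pow(Add(2, Mul(5, Pow(Add(69, 34), 2))), 2))) = Mul(Add(6, 25), Mul(4, Pow(Add(2, Mul(5, Pow(103, 2))), 2))) = Mul(31, Mul(4, Pow(Add(2, Mul(5, 10609)), 2))) = Mul(31, Mul(4, Pow(Add(2, 53045), 2))) = Mul(31, Mul(4, Pow(53047, 2))) = Mul(31, Mul(4, 2813984209)) = Mul(31, 11255936836) = 348934041916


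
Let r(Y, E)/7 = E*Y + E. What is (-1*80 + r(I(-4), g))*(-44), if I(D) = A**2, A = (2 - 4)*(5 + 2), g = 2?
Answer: -117832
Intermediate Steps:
A = -14 (A = -2*7 = -14)
I(D) = 196 (I(D) = (-14)**2 = 196)
r(Y, E) = 7*E + 7*E*Y (r(Y, E) = 7*(E*Y + E) = 7*(E + E*Y) = 7*E + 7*E*Y)
(-1*80 + r(I(-4), g))*(-44) = (-1*80 + 7*2*(1 + 196))*(-44) = (-80 + 7*2*197)*(-44) = (-80 + 2758)*(-44) = 2678*(-44) = -117832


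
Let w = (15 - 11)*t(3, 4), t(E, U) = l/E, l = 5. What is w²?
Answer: 400/9 ≈ 44.444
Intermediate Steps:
t(E, U) = 5/E
w = 20/3 (w = (15 - 11)*(5/3) = 4*(5*(⅓)) = 4*(5/3) = 20/3 ≈ 6.6667)
w² = (20/3)² = 400/9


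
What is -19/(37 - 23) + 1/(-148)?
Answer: -1413/1036 ≈ -1.3639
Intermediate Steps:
-19/(37 - 23) + 1/(-148) = -19/14 - 1/148 = -1413/1036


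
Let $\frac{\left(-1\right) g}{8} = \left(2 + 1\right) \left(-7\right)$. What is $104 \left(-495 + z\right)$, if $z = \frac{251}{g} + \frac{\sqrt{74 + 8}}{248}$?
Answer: $- \frac{1077817}{21} + \frac{13 \sqrt{82}}{31} \approx -51321.0$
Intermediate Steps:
$g = 168$ ($g = - 8 \left(2 + 1\right) \left(-7\right) = - 8 \cdot 3 \left(-7\right) = \left(-8\right) \left(-21\right) = 168$)
$z = \frac{251}{168} + \frac{\sqrt{82}}{248}$ ($z = \frac{251}{168} + \frac{\sqrt{74 + 8}}{248} = 251 \cdot \frac{1}{168} + \sqrt{82} \cdot \frac{1}{248} = \frac{251}{168} + \frac{\sqrt{82}}{248} \approx 1.5306$)
$104 \left(-495 + z\right) = 104 \left(-495 + \left(\frac{251}{168} + \frac{\sqrt{82}}{248}\right)\right) = 104 \left(- \frac{82909}{168} + \frac{\sqrt{82}}{248}\right) = - \frac{1077817}{21} + \frac{13 \sqrt{82}}{31}$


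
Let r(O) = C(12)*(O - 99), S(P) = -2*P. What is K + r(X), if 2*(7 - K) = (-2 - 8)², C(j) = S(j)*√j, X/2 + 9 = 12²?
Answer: -43 - 8208*√3 ≈ -14260.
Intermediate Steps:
X = 270 (X = -18 + 2*12² = -18 + 2*144 = -18 + 288 = 270)
C(j) = -2*j^(3/2) (C(j) = (-2*j)*√j = -2*j^(3/2))
r(O) = -48*√3*(-99 + O) (r(O) = (-48*√3)*(O - 99) = (-48*√3)*(-99 + O) = -48*√3*(-99 + O))
K = -43 (K = 7 - (-2 - 8)²/2 = 7 - ½*(-10)² = 7 - ½*100 = 7 - 50 = -43)
K + r(X) = -43 + 48*√3*(99 - 1*270) = -43 + 48*√3*(99 - 270) = -43 + 48*√3*(-171) = -43 - 8208*√3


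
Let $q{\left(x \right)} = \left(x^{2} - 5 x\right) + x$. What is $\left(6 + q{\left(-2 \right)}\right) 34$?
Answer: $612$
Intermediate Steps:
$q{\left(x \right)} = x^{2} - 4 x$
$\left(6 + q{\left(-2 \right)}\right) 34 = \left(6 - 2 \left(-4 - 2\right)\right) 34 = \left(6 - -12\right) 34 = \left(6 + 12\right) 34 = 18 \cdot 34 = 612$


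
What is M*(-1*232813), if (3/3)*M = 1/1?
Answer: -232813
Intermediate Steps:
M = 1 (M = 1/1 = 1)
M*(-1*232813) = 1*(-1*232813) = 1*(-232813) = -232813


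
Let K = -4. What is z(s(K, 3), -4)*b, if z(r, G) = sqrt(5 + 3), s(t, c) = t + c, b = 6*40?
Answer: 480*sqrt(2) ≈ 678.82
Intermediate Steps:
b = 240
s(t, c) = c + t
z(r, G) = 2*sqrt(2) (z(r, G) = sqrt(8) = 2*sqrt(2))
z(s(K, 3), -4)*b = (2*sqrt(2))*240 = 480*sqrt(2)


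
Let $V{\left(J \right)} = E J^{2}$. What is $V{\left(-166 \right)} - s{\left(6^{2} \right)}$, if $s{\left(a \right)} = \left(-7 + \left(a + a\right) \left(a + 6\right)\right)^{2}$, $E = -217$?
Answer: $-15081941$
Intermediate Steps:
$s{\left(a \right)} = \left(-7 + 2 a \left(6 + a\right)\right)^{2}$
$V{\left(J \right)} = - 217 J^{2}$
$V{\left(-166 \right)} - s{\left(6^{2} \right)} = - 217 \left(-166\right)^{2} - \left(-7 + 2 \left(6^{2}\right)^{2} + 12 \cdot 6^{2}\right)^{2} = \left(-217\right) 27556 - \left(-7 + 2 \cdot 36^{2} + 12 \cdot 36\right)^{2} = -5979652 - \left(-7 + 2 \cdot 1296 + 432\right)^{2} = -5979652 - \left(-7 + 2592 + 432\right)^{2} = -5979652 - 3017^{2} = -5979652 - 9102289 = -15081941$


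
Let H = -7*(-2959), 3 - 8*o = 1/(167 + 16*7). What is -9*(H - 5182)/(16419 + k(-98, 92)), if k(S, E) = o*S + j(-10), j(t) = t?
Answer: -38998341/4567870 ≈ -8.5375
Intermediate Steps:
o = 209/558 (o = 3/8 - 1/(8*(167 + 16*7)) = 3/8 - 1/(8*(167 + 112)) = 3/8 - ⅛/279 = 3/8 - ⅛*1/279 = 3/8 - 1/2232 = 209/558 ≈ 0.37455)
k(S, E) = -10 + 209*S/558 (k(S, E) = 209*S/558 - 10 = -10 + 209*S/558)
H = 20713
-9*(H - 5182)/(16419 + k(-98, 92)) = -9*(20713 - 5182)/(16419 + (-10 + (209/558)*(-98))) = -139779/(16419 + (-10 - 10241/279)) = -139779/(16419 - 13031/279) = -139779/4567870/279 = -139779*279/4567870 = -9*4333149/4567870 = -38998341/4567870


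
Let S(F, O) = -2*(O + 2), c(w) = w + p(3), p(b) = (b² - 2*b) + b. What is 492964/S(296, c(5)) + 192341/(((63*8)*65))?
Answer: -620942299/32760 ≈ -18954.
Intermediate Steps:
p(b) = b² - b
c(w) = 6 + w (c(w) = w + 3*(-1 + 3) = w + 3*2 = w + 6 = 6 + w)
S(F, O) = -4 - 2*O (S(F, O) = -2*(2 + O) = -4 - 2*O)
492964/S(296, c(5)) + 192341/(((63*8)*65)) = 492964/(-4 - 2*(6 + 5)) + 192341/(((63*8)*65)) = 492964/(-4 - 2*11) + 192341/((504*65)) = 492964/(-4 - 22) + 192341/32760 = 492964/(-26) + 192341*(1/32760) = 492964*(-1/26) + 192341/32760 = -246482/13 + 192341/32760 = -620942299/32760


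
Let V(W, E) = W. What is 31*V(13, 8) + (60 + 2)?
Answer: 465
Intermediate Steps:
31*V(13, 8) + (60 + 2) = 31*13 + (60 + 2) = 403 + 62 = 465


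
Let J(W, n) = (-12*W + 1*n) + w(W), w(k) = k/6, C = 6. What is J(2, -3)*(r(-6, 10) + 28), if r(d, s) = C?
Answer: -2720/3 ≈ -906.67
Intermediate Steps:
w(k) = k/6 (w(k) = k*(⅙) = k/6)
J(W, n) = n - 71*W/6 (J(W, n) = (-12*W + 1*n) + W/6 = (-12*W + n) + W/6 = (n - 12*W) + W/6 = n - 71*W/6)
r(d, s) = 6
J(2, -3)*(r(-6, 10) + 28) = (-3 - 71/6*2)*(6 + 28) = (-3 - 71/3)*34 = -80/3*34 = -2720/3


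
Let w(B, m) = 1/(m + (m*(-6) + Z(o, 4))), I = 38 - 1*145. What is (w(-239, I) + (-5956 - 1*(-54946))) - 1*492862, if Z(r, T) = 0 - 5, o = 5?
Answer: -235252159/530 ≈ -4.4387e+5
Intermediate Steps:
Z(r, T) = -5
I = -107 (I = 38 - 145 = -107)
w(B, m) = 1/(-5 - 5*m) (w(B, m) = 1/(m + (m*(-6) - 5)) = 1/(m + (-6*m - 5)) = 1/(m + (-5 - 6*m)) = 1/(-5 - 5*m))
(w(-239, I) + (-5956 - 1*(-54946))) - 1*492862 = (-1/(5 + 5*(-107)) + (-5956 - 1*(-54946))) - 1*492862 = (-1/(5 - 535) + (-5956 + 54946)) - 492862 = (-1/(-530) + 48990) - 492862 = (-1*(-1/530) + 48990) - 492862 = (1/530 + 48990) - 492862 = 25964701/530 - 492862 = -235252159/530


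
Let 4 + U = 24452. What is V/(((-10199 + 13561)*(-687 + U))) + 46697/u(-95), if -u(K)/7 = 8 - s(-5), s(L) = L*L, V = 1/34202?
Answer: 18226566594991261/46447553907188 ≈ 392.41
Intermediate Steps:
U = 24448 (U = -4 + 24452 = 24448)
V = 1/34202 ≈ 2.9238e-5
s(L) = L²
u(K) = 119 (u(K) = -7*(8 - 1*(-5)²) = -7*(8 - 1*25) = -7*(8 - 25) = -7*(-17) = 119)
V/(((-10199 + 13561)*(-687 + U))) + 46697/u(-95) = 1/(34202*(((-10199 + 13561)*(-687 + 24448)))) + 46697/119 = 1/(34202*((3362*23761))) + 46697*(1/119) = (1/34202)/79884482 + 6671/17 = (1/34202)*(1/79884482) + 6671/17 = 1/2732209053364 + 6671/17 = 18226566594991261/46447553907188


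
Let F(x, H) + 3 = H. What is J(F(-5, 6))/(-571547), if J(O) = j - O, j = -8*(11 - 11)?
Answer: 3/571547 ≈ 5.2489e-6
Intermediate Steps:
j = 0 (j = -8*0 = 0)
F(x, H) = -3 + H
J(O) = -O (J(O) = 0 - O = -O)
J(F(-5, 6))/(-571547) = -(-3 + 6)/(-571547) = -1*3*(-1/571547) = -3*(-1/571547) = 3/571547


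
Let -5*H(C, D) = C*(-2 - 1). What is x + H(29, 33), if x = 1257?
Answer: 6372/5 ≈ 1274.4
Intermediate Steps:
H(C, D) = 3*C/5 (H(C, D) = -C*(-2 - 1)/5 = -C*(-3)/5 = -(-3)*C/5 = 3*C/5)
x + H(29, 33) = 1257 + (⅗)*29 = 1257 + 87/5 = 6372/5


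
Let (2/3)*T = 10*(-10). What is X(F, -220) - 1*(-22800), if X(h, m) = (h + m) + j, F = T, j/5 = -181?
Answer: 21525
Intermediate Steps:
j = -905 (j = 5*(-181) = -905)
T = -150 (T = 3*(10*(-10))/2 = (3/2)*(-100) = -150)
F = -150
X(h, m) = -905 + h + m (X(h, m) = (h + m) - 905 = -905 + h + m)
X(F, -220) - 1*(-22800) = (-905 - 150 - 220) - 1*(-22800) = -1275 + 22800 = 21525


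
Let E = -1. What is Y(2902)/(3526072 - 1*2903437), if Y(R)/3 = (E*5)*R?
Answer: -2902/41509 ≈ -0.069913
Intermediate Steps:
Y(R) = -15*R (Y(R) = 3*((-1*5)*R) = 3*(-5*R) = -15*R)
Y(2902)/(3526072 - 1*2903437) = (-15*2902)/(3526072 - 1*2903437) = -43530/(3526072 - 2903437) = -43530/622635 = -43530*1/622635 = -2902/41509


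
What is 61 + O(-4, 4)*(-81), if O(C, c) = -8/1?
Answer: 709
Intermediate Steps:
O(C, c) = -8 (O(C, c) = -8*1 = -8)
61 + O(-4, 4)*(-81) = 61 - 8*(-81) = 61 + 648 = 709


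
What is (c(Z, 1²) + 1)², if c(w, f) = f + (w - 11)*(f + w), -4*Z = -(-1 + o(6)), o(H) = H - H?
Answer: 10609/256 ≈ 41.441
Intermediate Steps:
o(H) = 0
Z = -¼ (Z = -(-1)*(-1 + 0)/4 = -(-1)*(-1)/4 = -¼*1 = -¼ ≈ -0.25000)
c(w, f) = f + (-11 + w)*(f + w)
(c(Z, 1²) + 1)² = (((-¼)² - 11*(-¼) - 10*1² + 1²*(-¼)) + 1)² = ((1/16 + 11/4 - 10*1 + 1*(-¼)) + 1)² = ((1/16 + 11/4 - 10 - ¼) + 1)² = (-119/16 + 1)² = (-103/16)² = 10609/256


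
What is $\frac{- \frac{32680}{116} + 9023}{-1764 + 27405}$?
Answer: $\frac{84499}{247863} \approx 0.34091$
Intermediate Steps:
$\frac{- \frac{32680}{116} + 9023}{-1764 + 27405} = \frac{\left(-32680\right) \frac{1}{116} + 9023}{25641} = \left(- \frac{8170}{29} + 9023\right) \frac{1}{25641} = \frac{253497}{29} \cdot \frac{1}{25641} = \frac{84499}{247863}$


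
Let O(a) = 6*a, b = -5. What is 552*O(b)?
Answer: -16560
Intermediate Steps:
552*O(b) = 552*(6*(-5)) = 552*(-30) = -16560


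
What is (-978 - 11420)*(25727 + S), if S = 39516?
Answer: -808882714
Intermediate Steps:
(-978 - 11420)*(25727 + S) = (-978 - 11420)*(25727 + 39516) = -12398*65243 = -808882714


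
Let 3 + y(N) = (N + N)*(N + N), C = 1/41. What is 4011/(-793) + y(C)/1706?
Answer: -11506685573/2274154298 ≈ -5.0598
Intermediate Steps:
C = 1/41 ≈ 0.024390
y(N) = -3 + 4*N² (y(N) = -3 + (N + N)*(N + N) = -3 + (2*N)*(2*N) = -3 + 4*N²)
4011/(-793) + y(C)/1706 = 4011/(-793) + (-3 + 4*(1/41)²)/1706 = 4011*(-1/793) + (-3 + 4*(1/1681))*(1/1706) = -4011/793 + (-3 + 4/1681)*(1/1706) = -4011/793 - 5039/1681*1/1706 = -4011/793 - 5039/2867786 = -11506685573/2274154298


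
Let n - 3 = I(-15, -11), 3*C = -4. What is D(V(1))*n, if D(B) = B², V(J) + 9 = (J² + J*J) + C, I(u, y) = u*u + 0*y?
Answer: 47500/3 ≈ 15833.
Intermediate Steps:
I(u, y) = u² (I(u, y) = u² + 0 = u²)
C = -4/3 (C = (⅓)*(-4) = -4/3 ≈ -1.3333)
V(J) = -31/3 + 2*J² (V(J) = -9 + ((J² + J*J) - 4/3) = -9 + ((J² + J²) - 4/3) = -9 + (2*J² - 4/3) = -9 + (-4/3 + 2*J²) = -31/3 + 2*J²)
n = 228 (n = 3 + (-15)² = 3 + 225 = 228)
D(V(1))*n = (-31/3 + 2*1²)²*228 = (-31/3 + 2*1)²*228 = (-31/3 + 2)²*228 = (-25/3)²*228 = (625/9)*228 = 47500/3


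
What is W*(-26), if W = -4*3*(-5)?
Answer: -1560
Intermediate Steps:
W = 60 (W = -12*(-5) = 60)
W*(-26) = 60*(-26) = -1560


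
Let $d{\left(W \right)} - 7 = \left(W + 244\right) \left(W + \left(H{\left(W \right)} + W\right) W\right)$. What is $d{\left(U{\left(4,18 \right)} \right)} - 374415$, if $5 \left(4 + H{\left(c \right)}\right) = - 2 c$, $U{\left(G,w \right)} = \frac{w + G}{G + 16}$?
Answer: $- \frac{1875194437}{5000} \approx -3.7504 \cdot 10^{5}$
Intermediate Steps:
$U{\left(G,w \right)} = \frac{G + w}{16 + G}$
$H{\left(c \right)} = -4 - \frac{2 c}{5}$ ($H{\left(c \right)} = -4 + \frac{\left(-2\right) c}{5} = -4 - \frac{2 c}{5}$)
$d{\left(W \right)} = 7 + \left(244 + W\right) \left(W + W \left(-4 + \frac{3 W}{5}\right)\right)$ ($d{\left(W \right)} = 7 + \left(W + 244\right) \left(W + \left(\left(-4 - \frac{2 W}{5}\right) + W\right) W\right) = 7 + \left(244 + W\right) \left(W + \left(-4 + \frac{3 W}{5}\right) W\right) = 7 + \left(244 + W\right) \left(W + W \left(-4 + \frac{3 W}{5}\right)\right)$)
$d{\left(U{\left(4,18 \right)} \right)} - 374415 = \left(7 - 732 \frac{4 + 18}{16 + 4} + \frac{3 \left(\frac{4 + 18}{16 + 4}\right)^{3}}{5} + \frac{717 \left(\frac{4 + 18}{16 + 4}\right)^{2}}{5}\right) - 374415 = \left(7 - 732 \cdot \frac{1}{20} \cdot 22 + \frac{3 \left(\frac{1}{20} \cdot 22\right)^{3}}{5} + \frac{717 \left(\frac{1}{20} \cdot 22\right)^{2}}{5}\right) - 374415 = \left(7 - \frac{4026}{5} + \frac{3 \left(\frac{11}{10}\right)^{3}}{5} + \frac{717 \left(\frac{11}{10}\right)^{2}}{5}\right) - 374415 = \left(7 - \frac{4026}{5} + \frac{3}{5} \cdot \frac{1331}{1000} + \frac{717}{5} \cdot \frac{121}{100}\right) - 374415 = \left(7 - \frac{4026}{5} + \frac{3993}{5000} + \frac{86757}{500}\right) - 374415 = - \frac{3119437}{5000} - 374415 = - \frac{1875194437}{5000}$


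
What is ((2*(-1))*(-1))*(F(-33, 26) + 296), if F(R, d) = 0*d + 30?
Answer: 652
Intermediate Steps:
F(R, d) = 30 (F(R, d) = 0 + 30 = 30)
((2*(-1))*(-1))*(F(-33, 26) + 296) = ((2*(-1))*(-1))*(30 + 296) = -2*(-1)*326 = 2*326 = 652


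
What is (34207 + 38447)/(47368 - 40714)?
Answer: 12109/1109 ≈ 10.919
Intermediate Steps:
(34207 + 38447)/(47368 - 40714) = 72654/6654 = 72654*(1/6654) = 12109/1109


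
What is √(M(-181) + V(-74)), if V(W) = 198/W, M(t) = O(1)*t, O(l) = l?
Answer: 2*I*√62863/37 ≈ 13.553*I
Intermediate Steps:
M(t) = t (M(t) = 1*t = t)
√(M(-181) + V(-74)) = √(-181 + 198/(-74)) = √(-181 + 198*(-1/74)) = √(-181 - 99/37) = √(-6796/37) = 2*I*√62863/37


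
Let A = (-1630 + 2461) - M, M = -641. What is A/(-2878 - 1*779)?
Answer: -64/159 ≈ -0.40252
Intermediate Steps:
A = 1472 (A = (-1630 + 2461) - 1*(-641) = 831 + 641 = 1472)
A/(-2878 - 1*779) = 1472/(-2878 - 1*779) = 1472/(-2878 - 779) = 1472/(-3657) = 1472*(-1/3657) = -64/159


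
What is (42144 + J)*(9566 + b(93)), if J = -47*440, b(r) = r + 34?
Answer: 208050552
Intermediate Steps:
b(r) = 34 + r
J = -20680
(42144 + J)*(9566 + b(93)) = (42144 - 20680)*(9566 + (34 + 93)) = 21464*(9566 + 127) = 21464*9693 = 208050552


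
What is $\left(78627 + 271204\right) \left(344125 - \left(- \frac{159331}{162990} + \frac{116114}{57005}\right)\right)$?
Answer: $\frac{223705717710200789779}{1858248990} \approx 1.2039 \cdot 10^{11}$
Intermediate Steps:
$\left(78627 + 271204\right) \left(344125 - \left(- \frac{159331}{162990} + \frac{116114}{57005}\right)\right) = 349831 \left(344125 - \frac{1968551441}{1858248990}\right) = 349831 \cdot \frac{639467965132309}{1858248990} = \frac{223705717710200789779}{1858248990}$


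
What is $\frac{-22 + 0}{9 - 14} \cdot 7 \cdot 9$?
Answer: $\frac{1386}{5} \approx 277.2$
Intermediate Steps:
$\frac{-22 + 0}{9 - 14} \cdot 7 \cdot 9 = - \frac{22}{-5} \cdot 7 \cdot 9 = \left(-22\right) \left(- \frac{1}{5}\right) 7 \cdot 9 = \frac{22}{5} \cdot 7 \cdot 9 = \frac{154}{5} \cdot 9 = \frac{1386}{5}$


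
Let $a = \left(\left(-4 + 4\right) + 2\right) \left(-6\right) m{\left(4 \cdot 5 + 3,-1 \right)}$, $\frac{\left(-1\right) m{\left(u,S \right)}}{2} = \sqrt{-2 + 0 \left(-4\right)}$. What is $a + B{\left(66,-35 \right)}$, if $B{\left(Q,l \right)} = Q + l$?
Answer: $31 + 24 i \sqrt{2} \approx 31.0 + 33.941 i$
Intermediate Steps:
$m{\left(u,S \right)} = - 2 i \sqrt{2}$ ($m{\left(u,S \right)} = - 2 \sqrt{-2 + 0 \left(-4\right)} = - 2 \sqrt{-2 + 0} = - 2 \sqrt{-2} = - 2 i \sqrt{2}$)
$a = 24 i \sqrt{2}$ ($a = \left(\left(-4 + 4\right) + 2\right) \left(-6\right) \left(- 2 i \sqrt{2}\right) = \left(0 + 2\right) \left(-6\right) \left(- 2 i \sqrt{2}\right) = 2 \left(-6\right) \left(- 2 i \sqrt{2}\right) = - 12 \left(- 2 i \sqrt{2}\right) = 24 i \sqrt{2} \approx 33.941 i$)
$a + B{\left(66,-35 \right)} = 24 i \sqrt{2} + \left(66 - 35\right) = 24 i \sqrt{2} + 31 = 31 + 24 i \sqrt{2}$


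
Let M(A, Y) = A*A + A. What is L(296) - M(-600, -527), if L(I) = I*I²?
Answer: 25574936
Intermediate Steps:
M(A, Y) = A + A² (M(A, Y) = A² + A = A + A²)
L(I) = I³
L(296) - M(-600, -527) = 296³ - (-600)*(1 - 600) = 25934336 - (-600)*(-599) = 25934336 - 1*359400 = 25934336 - 359400 = 25574936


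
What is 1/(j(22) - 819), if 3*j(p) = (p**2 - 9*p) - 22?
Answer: -1/731 ≈ -0.0013680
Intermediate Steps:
j(p) = -22/3 - 3*p + p**2/3 (j(p) = ((p**2 - 9*p) - 22)/3 = (-22 + p**2 - 9*p)/3 = -22/3 - 3*p + p**2/3)
1/(j(22) - 819) = 1/((-22/3 - 3*22 + (1/3)*22**2) - 819) = 1/((-22/3 - 66 + (1/3)*484) - 819) = 1/((-22/3 - 66 + 484/3) - 819) = 1/(88 - 819) = 1/(-731) = -1/731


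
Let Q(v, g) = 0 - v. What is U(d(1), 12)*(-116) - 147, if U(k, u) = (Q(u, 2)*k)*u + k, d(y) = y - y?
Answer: -147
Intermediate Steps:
d(y) = 0
Q(v, g) = -v
U(k, u) = k - k*u² (U(k, u) = ((-u)*k)*u + k = (-k*u)*u + k = -k*u² + k = k - k*u²)
U(d(1), 12)*(-116) - 147 = (0*(1 - 1*12²))*(-116) - 147 = (0*(1 - 1*144))*(-116) - 147 = (0*(1 - 144))*(-116) - 147 = (0*(-143))*(-116) - 147 = 0*(-116) - 147 = 0 - 147 = -147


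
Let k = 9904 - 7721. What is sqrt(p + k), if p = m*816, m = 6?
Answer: sqrt(7079) ≈ 84.137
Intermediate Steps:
k = 2183
p = 4896 (p = 6*816 = 4896)
sqrt(p + k) = sqrt(4896 + 2183) = sqrt(7079)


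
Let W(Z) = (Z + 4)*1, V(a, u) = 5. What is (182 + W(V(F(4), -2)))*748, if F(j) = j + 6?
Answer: 142868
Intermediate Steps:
F(j) = 6 + j
W(Z) = 4 + Z (W(Z) = (4 + Z)*1 = 4 + Z)
(182 + W(V(F(4), -2)))*748 = (182 + (4 + 5))*748 = (182 + 9)*748 = 191*748 = 142868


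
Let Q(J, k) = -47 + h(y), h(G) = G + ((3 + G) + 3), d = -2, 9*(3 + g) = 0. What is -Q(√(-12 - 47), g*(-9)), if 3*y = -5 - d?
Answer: 43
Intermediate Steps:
g = -3 (g = -3 + (⅑)*0 = -3 + 0 = -3)
y = -1 (y = (-5 - 1*(-2))/3 = (-5 + 2)/3 = (⅓)*(-3) = -1)
h(G) = 6 + 2*G (h(G) = G + (6 + G) = 6 + 2*G)
Q(J, k) = -43 (Q(J, k) = -47 + (6 + 2*(-1)) = -47 + (6 - 2) = -47 + 4 = -43)
-Q(√(-12 - 47), g*(-9)) = -1*(-43) = 43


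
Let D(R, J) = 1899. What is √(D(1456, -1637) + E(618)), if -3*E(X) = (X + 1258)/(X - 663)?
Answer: √3873615/45 ≈ 43.737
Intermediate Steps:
E(X) = -(1258 + X)/(3*(-663 + X)) (E(X) = -(X + 1258)/(3*(X - 663)) = -(1258 + X)/(3*(-663 + X)))
√(D(1456, -1637) + E(618)) = √(1899 + (-1258 - 1*618)/(3*(-663 + 618))) = √(1899 + (⅓)*(-1258 - 618)/(-45)) = √(1899 + (⅓)*(-1/45)*(-1876)) = √(1899 + 1876/135) = √(258241/135) = √3873615/45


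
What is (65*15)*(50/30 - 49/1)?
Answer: -46150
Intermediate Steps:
(65*15)*(50/30 - 49/1) = 975*(50*(1/30) - 49*1) = 975*(5/3 - 49) = 975*(-142/3) = -46150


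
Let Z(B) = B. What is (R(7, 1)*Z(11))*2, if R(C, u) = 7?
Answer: 154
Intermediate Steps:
(R(7, 1)*Z(11))*2 = (7*11)*2 = 77*2 = 154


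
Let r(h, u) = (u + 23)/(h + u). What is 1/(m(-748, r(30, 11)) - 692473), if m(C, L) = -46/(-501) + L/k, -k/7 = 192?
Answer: -1533728/1062065089469 ≈ -1.4441e-6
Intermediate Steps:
k = -1344 (k = -7*192 = -1344)
r(h, u) = (23 + u)/(h + u)
m(C, L) = 46/501 - L/1344 (m(C, L) = -46/(-501) + L/(-1344) = -46*(-1/501) + L*(-1/1344) = 46/501 - L/1344)
1/(m(-748, r(30, 11)) - 692473) = 1/((46/501 - (23 + 11)/(1344*(30 + 11))) - 692473) = 1/((46/501 - 34/(1344*41)) - 692473) = 1/((46/501 - 34/55104) - 692473) = 1/((46/501 - 1/1344*34/41) - 692473) = 1/((46/501 - 17/27552) - 692473) = 1/(139875/1533728 - 692473) = 1/(-1062065089469/1533728) = -1533728/1062065089469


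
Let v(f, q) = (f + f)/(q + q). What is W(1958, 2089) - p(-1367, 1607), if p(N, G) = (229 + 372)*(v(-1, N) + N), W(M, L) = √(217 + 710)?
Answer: 1123081488/1367 + 3*√103 ≈ 8.2160e+5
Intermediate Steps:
v(f, q) = f/q (v(f, q) = (2*f)/((2*q)) = (2*f)*(1/(2*q)) = f/q)
W(M, L) = 3*√103 (W(M, L) = √927 = 3*√103)
p(N, G) = -601/N + 601*N (p(N, G) = (229 + 372)*(-1/N + N) = 601*(N - 1/N) = -601/N + 601*N)
W(1958, 2089) - p(-1367, 1607) = 3*√103 - (-601/(-1367) + 601*(-1367)) = 3*√103 - (-601*(-1/1367) - 821567) = 3*√103 - (601/1367 - 821567) = 3*√103 - 1*(-1123081488/1367) = 3*√103 + 1123081488/1367 = 1123081488/1367 + 3*√103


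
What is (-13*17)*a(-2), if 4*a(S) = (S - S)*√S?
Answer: 0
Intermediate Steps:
a(S) = 0 (a(S) = ((S - S)*√S)/4 = (0*√S)/4 = (¼)*0 = 0)
(-13*17)*a(-2) = -13*17*0 = -221*0 = 0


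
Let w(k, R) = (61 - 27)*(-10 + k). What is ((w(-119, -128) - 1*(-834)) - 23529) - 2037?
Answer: -29118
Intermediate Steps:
w(k, R) = -340 + 34*k (w(k, R) = 34*(-10 + k) = -340 + 34*k)
((w(-119, -128) - 1*(-834)) - 23529) - 2037 = (((-340 + 34*(-119)) - 1*(-834)) - 23529) - 2037 = (((-340 - 4046) + 834) - 23529) - 2037 = ((-4386 + 834) - 23529) - 2037 = (-3552 - 23529) - 2037 = -27081 - 2037 = -29118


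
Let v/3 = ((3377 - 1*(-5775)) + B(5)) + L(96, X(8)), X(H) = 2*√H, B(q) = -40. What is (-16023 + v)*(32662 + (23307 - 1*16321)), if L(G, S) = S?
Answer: 448537824 + 475776*√2 ≈ 4.4921e+8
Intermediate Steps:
v = 27336 + 12*√2 (v = 3*(((3377 - 1*(-5775)) - 40) + 2*√8) = 3*(((3377 + 5775) - 40) + 2*(2*√2)) = 3*((9152 - 40) + 4*√2) = 3*(9112 + 4*√2) = 27336 + 12*√2 ≈ 27353.)
(-16023 + v)*(32662 + (23307 - 1*16321)) = (-16023 + (27336 + 12*√2))*(32662 + (23307 - 1*16321)) = (11313 + 12*√2)*(32662 + (23307 - 16321)) = (11313 + 12*√2)*(32662 + 6986) = (11313 + 12*√2)*39648 = 448537824 + 475776*√2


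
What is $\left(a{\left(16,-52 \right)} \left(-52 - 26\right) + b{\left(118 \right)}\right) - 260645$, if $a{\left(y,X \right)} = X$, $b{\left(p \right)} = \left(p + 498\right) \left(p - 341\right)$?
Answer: $-393957$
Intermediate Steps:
$b{\left(p \right)} = \left(-341 + p\right) \left(498 + p\right)$ ($b{\left(p \right)} = \left(498 + p\right) \left(-341 + p\right) = \left(-341 + p\right) \left(498 + p\right)$)
$\left(a{\left(16,-52 \right)} \left(-52 - 26\right) + b{\left(118 \right)}\right) - 260645 = \left(- 52 \left(-52 - 26\right) + \left(-169818 + 118^{2} + 157 \cdot 118\right)\right) - 260645 = \left(- 52 \left(-52 - 26\right) + \left(-169818 + 13924 + 18526\right)\right) - 260645 = \left(\left(-52\right) \left(-78\right) - 137368\right) - 260645 = \left(4056 - 137368\right) - 260645 = -133312 - 260645 = -393957$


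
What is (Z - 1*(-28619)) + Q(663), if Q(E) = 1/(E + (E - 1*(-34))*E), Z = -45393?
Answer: -7762571075/462774 ≈ -16774.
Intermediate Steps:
Q(E) = 1/(E + E*(34 + E)) (Q(E) = 1/(E + (E + 34)*E) = 1/(E + (34 + E)*E) = 1/(E + E*(34 + E)))
(Z - 1*(-28619)) + Q(663) = (-45393 - 1*(-28619)) + 1/(663*(35 + 663)) = (-45393 + 28619) + (1/663)/698 = -16774 + (1/663)*(1/698) = -16774 + 1/462774 = -7762571075/462774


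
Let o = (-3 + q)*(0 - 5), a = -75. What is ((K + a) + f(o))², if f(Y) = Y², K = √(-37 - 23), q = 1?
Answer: 565 + 100*I*√15 ≈ 565.0 + 387.3*I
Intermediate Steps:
o = 10 (o = (-3 + 1)*(0 - 5) = -2*(-5) = 10)
K = 2*I*√15 (K = √(-60) = 2*I*√15 ≈ 7.746*I)
((K + a) + f(o))² = ((2*I*√15 - 75) + 10²)² = ((-75 + 2*I*√15) + 100)² = (25 + 2*I*√15)²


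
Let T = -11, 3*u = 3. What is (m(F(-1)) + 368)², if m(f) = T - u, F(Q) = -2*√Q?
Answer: 126736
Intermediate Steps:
u = 1 (u = (⅓)*3 = 1)
m(f) = -12 (m(f) = -11 - 1*1 = -11 - 1 = -12)
(m(F(-1)) + 368)² = (-12 + 368)² = 356² = 126736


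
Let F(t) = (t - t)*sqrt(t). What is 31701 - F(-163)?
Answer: 31701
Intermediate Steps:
F(t) = 0 (F(t) = 0*sqrt(t) = 0)
31701 - F(-163) = 31701 - 1*0 = 31701 + 0 = 31701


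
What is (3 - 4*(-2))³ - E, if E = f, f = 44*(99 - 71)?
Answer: 99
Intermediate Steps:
f = 1232 (f = 44*28 = 1232)
E = 1232
(3 - 4*(-2))³ - E = (3 - 4*(-2))³ - 1*1232 = (3 + 8)³ - 1232 = 11³ - 1232 = 1331 - 1232 = 99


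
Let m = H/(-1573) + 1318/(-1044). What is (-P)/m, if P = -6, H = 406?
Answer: -4926636/1248539 ≈ -3.9459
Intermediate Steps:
m = -1248539/821106 (m = 406/(-1573) + 1318/(-1044) = 406*(-1/1573) + 1318*(-1/1044) = -406/1573 - 659/522 = -1248539/821106 ≈ -1.5206)
(-P)/m = (-1*(-6))/(-1248539/821106) = -821106/1248539*6 = -4926636/1248539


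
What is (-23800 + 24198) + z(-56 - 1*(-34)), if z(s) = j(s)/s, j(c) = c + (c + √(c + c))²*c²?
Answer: -9281 + 1936*I*√11 ≈ -9281.0 + 6421.0*I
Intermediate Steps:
j(c) = c + c²*(c + √2*√c)² (j(c) = c + (c + √(2*c))²*c² = c + (c + √2*√c)²*c² = c + c²*(c + √2*√c)²)
z(s) = 1 + s*(s + √2*√s)² (z(s) = (s*(1 + s*(s + √2*√s)²))/s = 1 + s*(s + √2*√s)²)
(-23800 + 24198) + z(-56 - 1*(-34)) = (-23800 + 24198) + (1 + (-56 - 1*(-34))*((-56 - 1*(-34)) + √2*√(-56 - 1*(-34)))²) = 398 + (1 + (-56 + 34)*((-56 + 34) + √2*√(-56 + 34))²) = 398 + (1 - 22*(-22 + √2*√(-22))²) = 398 + (1 - 22*(-22 + √2*(I*√22))²) = 398 + (1 - 22*(-22 + 2*I*√11)²) = 399 - 22*(-22 + 2*I*√11)²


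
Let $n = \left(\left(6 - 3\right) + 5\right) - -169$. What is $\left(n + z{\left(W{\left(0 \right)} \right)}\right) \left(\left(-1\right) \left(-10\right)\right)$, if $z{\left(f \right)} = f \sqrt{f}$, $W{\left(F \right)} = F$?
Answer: $1770$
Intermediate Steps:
$z{\left(f \right)} = f^{\frac{3}{2}}$
$n = 177$ ($n = \left(3 + 5\right) + 169 = 8 + 169 = 177$)
$\left(n + z{\left(W{\left(0 \right)} \right)}\right) \left(\left(-1\right) \left(-10\right)\right) = \left(177 + 0^{\frac{3}{2}}\right) \left(\left(-1\right) \left(-10\right)\right) = \left(177 + 0\right) 10 = 177 \cdot 10 = 1770$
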